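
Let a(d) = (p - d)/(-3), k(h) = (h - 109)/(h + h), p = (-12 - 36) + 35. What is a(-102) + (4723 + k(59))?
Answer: 830645/177 ≈ 4692.9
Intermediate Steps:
p = -13 (p = -48 + 35 = -13)
k(h) = (-109 + h)/(2*h) (k(h) = (-109 + h)/((2*h)) = (-109 + h)*(1/(2*h)) = (-109 + h)/(2*h))
a(d) = 13/3 + d/3 (a(d) = (-13 - d)/(-3) = (-13 - d)*(-1/3) = 13/3 + d/3)
a(-102) + (4723 + k(59)) = (13/3 + (1/3)*(-102)) + (4723 + (1/2)*(-109 + 59)/59) = (13/3 - 34) + (4723 + (1/2)*(1/59)*(-50)) = -89/3 + (4723 - 25/59) = -89/3 + 278632/59 = 830645/177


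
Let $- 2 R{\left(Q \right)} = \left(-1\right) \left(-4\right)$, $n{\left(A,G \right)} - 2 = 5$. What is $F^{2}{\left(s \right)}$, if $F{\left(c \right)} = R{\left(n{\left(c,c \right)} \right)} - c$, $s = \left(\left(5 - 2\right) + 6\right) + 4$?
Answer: $225$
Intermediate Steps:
$s = 13$ ($s = \left(3 + 6\right) + 4 = 9 + 4 = 13$)
$n{\left(A,G \right)} = 7$ ($n{\left(A,G \right)} = 2 + 5 = 7$)
$R{\left(Q \right)} = -2$ ($R{\left(Q \right)} = - \frac{\left(-1\right) \left(-4\right)}{2} = \left(- \frac{1}{2}\right) 4 = -2$)
$F{\left(c \right)} = -2 - c$
$F^{2}{\left(s \right)} = \left(-2 - 13\right)^{2} = \left(-15\right)^{2} = 225$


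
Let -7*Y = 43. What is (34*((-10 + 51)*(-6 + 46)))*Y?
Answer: -2397680/7 ≈ -3.4253e+5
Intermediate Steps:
Y = -43/7 (Y = -1/7*43 = -43/7 ≈ -6.1429)
(34*((-10 + 51)*(-6 + 46)))*Y = (34*((-10 + 51)*(-6 + 46)))*(-43/7) = (34*(41*40))*(-43/7) = (34*1640)*(-43/7) = 55760*(-43/7) = -2397680/7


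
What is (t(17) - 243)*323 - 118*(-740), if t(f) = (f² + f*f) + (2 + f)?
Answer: 201662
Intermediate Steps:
t(f) = 2 + f + 2*f² (t(f) = (f² + f²) + (2 + f) = 2*f² + (2 + f) = 2 + f + 2*f²)
(t(17) - 243)*323 - 118*(-740) = ((2 + 17 + 2*17²) - 243)*323 - 118*(-740) = ((2 + 17 + 2*289) - 243)*323 + 87320 = ((2 + 17 + 578) - 243)*323 + 87320 = (597 - 243)*323 + 87320 = 354*323 + 87320 = 114342 + 87320 = 201662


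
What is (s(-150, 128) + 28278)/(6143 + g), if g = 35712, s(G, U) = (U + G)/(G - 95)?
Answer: 6928132/10254475 ≈ 0.67562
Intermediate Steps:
s(G, U) = (G + U)/(-95 + G)
(s(-150, 128) + 28278)/(6143 + g) = ((-150 + 128)/(-95 - 150) + 28278)/(6143 + 35712) = (-22/(-245) + 28278)/41855 = (-1/245*(-22) + 28278)*(1/41855) = (22/245 + 28278)*(1/41855) = (6928132/245)*(1/41855) = 6928132/10254475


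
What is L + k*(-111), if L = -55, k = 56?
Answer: -6271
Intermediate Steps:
L + k*(-111) = -55 + 56*(-111) = -55 - 6216 = -6271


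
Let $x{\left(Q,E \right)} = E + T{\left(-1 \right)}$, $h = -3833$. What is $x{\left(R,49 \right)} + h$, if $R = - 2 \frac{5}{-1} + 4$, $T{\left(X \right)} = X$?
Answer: $-3785$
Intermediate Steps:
$R = 14$ ($R = - 2 \cdot 5 \left(-1\right) + 4 = \left(-2\right) \left(-5\right) + 4 = 10 + 4 = 14$)
$x{\left(Q,E \right)} = -1 + E$ ($x{\left(Q,E \right)} = E - 1 = -1 + E$)
$x{\left(R,49 \right)} + h = \left(-1 + 49\right) - 3833 = 48 - 3833 = -3785$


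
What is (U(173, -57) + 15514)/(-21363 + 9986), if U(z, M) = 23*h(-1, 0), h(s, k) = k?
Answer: -15514/11377 ≈ -1.3636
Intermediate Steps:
U(z, M) = 0 (U(z, M) = 23*0 = 0)
(U(173, -57) + 15514)/(-21363 + 9986) = (0 + 15514)/(-21363 + 9986) = 15514/(-11377) = 15514*(-1/11377) = -15514/11377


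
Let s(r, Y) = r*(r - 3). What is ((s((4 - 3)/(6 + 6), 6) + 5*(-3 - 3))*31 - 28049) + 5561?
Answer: -3373277/144 ≈ -23426.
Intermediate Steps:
s(r, Y) = r*(-3 + r)
((s((4 - 3)/(6 + 6), 6) + 5*(-3 - 3))*31 - 28049) + 5561 = ((((4 - 3)/(6 + 6))*(-3 + (4 - 3)/(6 + 6)) + 5*(-3 - 3))*31 - 28049) + 5561 = (((1/12)*(-3 + 1/12) + 5*(-6))*31 - 28049) + 5561 = (((1*(1/12))*(-3 + 1*(1/12)) - 30)*31 - 28049) + 5561 = (((-3 + 1/12)/12 - 30)*31 - 28049) + 5561 = (((1/12)*(-35/12) - 30)*31 - 28049) + 5561 = ((-35/144 - 30)*31 - 28049) + 5561 = (-4355/144*31 - 28049) + 5561 = (-135005/144 - 28049) + 5561 = -4174061/144 + 5561 = -3373277/144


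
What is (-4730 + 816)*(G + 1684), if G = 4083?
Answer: -22572038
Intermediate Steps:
(-4730 + 816)*(G + 1684) = (-4730 + 816)*(4083 + 1684) = -3914*5767 = -22572038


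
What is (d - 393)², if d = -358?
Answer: 564001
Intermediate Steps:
(d - 393)² = (-358 - 393)² = (-751)² = 564001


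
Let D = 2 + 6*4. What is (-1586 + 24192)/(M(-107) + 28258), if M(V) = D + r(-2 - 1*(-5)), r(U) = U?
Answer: 22606/28287 ≈ 0.79917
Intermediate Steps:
D = 26 (D = 2 + 24 = 26)
M(V) = 29 (M(V) = 26 + (-2 - 1*(-5)) = 26 + (-2 + 5) = 26 + 3 = 29)
(-1586 + 24192)/(M(-107) + 28258) = (-1586 + 24192)/(29 + 28258) = 22606/28287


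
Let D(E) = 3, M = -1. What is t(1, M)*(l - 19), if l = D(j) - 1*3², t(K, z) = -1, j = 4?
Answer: 25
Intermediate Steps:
l = -6 (l = 3 - 1*3² = 3 - 1*9 = 3 - 9 = -6)
t(1, M)*(l - 19) = -(-6 - 19) = -1*(-25) = 25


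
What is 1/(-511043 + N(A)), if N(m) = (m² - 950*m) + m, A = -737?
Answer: 1/731539 ≈ 1.3670e-6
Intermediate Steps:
N(m) = m² - 949*m
1/(-511043 + N(A)) = 1/(-511043 - 737*(-949 - 737)) = 1/(-511043 - 737*(-1686)) = 1/(-511043 + 1242582) = 1/731539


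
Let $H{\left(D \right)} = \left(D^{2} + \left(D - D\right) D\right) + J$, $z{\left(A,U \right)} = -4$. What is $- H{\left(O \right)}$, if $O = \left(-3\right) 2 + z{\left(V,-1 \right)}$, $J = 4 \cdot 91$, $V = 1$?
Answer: $-464$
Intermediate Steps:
$J = 364$
$O = -10$ ($O = \left(-3\right) 2 - 4 = -6 - 4 = -10$)
$H{\left(D \right)} = 364 + D^{2}$ ($H{\left(D \right)} = \left(D^{2} + \left(D - D\right) D\right) + 364 = \left(D^{2} + 0 D\right) + 364 = \left(D^{2} + 0\right) + 364 = D^{2} + 364 = 364 + D^{2}$)
$- H{\left(O \right)} = - (364 + \left(-10\right)^{2}) = - (364 + 100) = \left(-1\right) 464 = -464$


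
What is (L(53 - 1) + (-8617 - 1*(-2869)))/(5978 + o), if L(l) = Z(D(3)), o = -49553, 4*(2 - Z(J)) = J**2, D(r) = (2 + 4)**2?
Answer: 1214/8715 ≈ 0.13930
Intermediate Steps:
D(r) = 36 (D(r) = 6**2 = 36)
Z(J) = 2 - J**2/4
L(l) = -322 (L(l) = 2 - 1/4*36**2 = 2 - 1/4*1296 = 2 - 324 = -322)
(L(53 - 1) + (-8617 - 1*(-2869)))/(5978 + o) = (-322 + (-8617 - 1*(-2869)))/(5978 - 49553) = (-322 + (-8617 + 2869))/(-43575) = (-322 - 5748)*(-1/43575) = -6070*(-1/43575) = 1214/8715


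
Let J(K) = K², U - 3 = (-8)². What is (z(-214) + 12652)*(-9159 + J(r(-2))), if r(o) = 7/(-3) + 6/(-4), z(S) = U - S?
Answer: -473053215/4 ≈ -1.1826e+8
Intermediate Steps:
U = 67 (U = 3 + (-8)² = 3 + 64 = 67)
z(S) = 67 - S
r(o) = -23/6 (r(o) = 7*(-⅓) + 6*(-¼) = -7/3 - 3/2 = -23/6)
(z(-214) + 12652)*(-9159 + J(r(-2))) = ((67 - 1*(-214)) + 12652)*(-9159 + (-23/6)²) = ((67 + 214) + 12652)*(-9159 + 529/36) = (281 + 12652)*(-329195/36) = 12933*(-329195/36) = -473053215/4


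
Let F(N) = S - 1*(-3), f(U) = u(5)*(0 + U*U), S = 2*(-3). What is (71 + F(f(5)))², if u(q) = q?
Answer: 4624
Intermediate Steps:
S = -6
f(U) = 5*U² (f(U) = 5*(0 + U*U) = 5*(0 + U²) = 5*U²)
F(N) = -3 (F(N) = -6 - 1*(-3) = -6 + 3 = -3)
(71 + F(f(5)))² = (71 - 3)² = 68² = 4624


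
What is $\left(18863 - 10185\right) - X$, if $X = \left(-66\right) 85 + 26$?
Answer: $14262$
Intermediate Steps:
$X = -5584$ ($X = -5610 + 26 = -5584$)
$\left(18863 - 10185\right) - X = \left(18863 - 10185\right) - -5584 = \left(18863 - 10185\right) + 5584 = 8678 + 5584 = 14262$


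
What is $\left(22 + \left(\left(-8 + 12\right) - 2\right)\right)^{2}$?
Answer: $576$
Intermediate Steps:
$\left(22 + \left(\left(-8 + 12\right) - 2\right)\right)^{2} = \left(22 + \left(4 - 2\right)\right)^{2} = \left(22 + 2\right)^{2} = 24^{2} = 576$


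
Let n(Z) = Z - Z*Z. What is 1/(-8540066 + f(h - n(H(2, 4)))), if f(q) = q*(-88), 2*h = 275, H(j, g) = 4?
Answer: -1/8553222 ≈ -1.1691e-7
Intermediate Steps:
h = 275/2 (h = (½)*275 = 275/2 ≈ 137.50)
n(Z) = Z - Z²
f(q) = -88*q
1/(-8540066 + f(h - n(H(2, 4)))) = 1/(-8540066 - 88*(275/2 - 4*(1 - 1*4))) = 1/(-8540066 - 88*(275/2 - 4*(1 - 4))) = 1/(-8540066 - 88*(275/2 - 4*(-3))) = 1/(-8540066 - 88*(275/2 - 1*(-12))) = 1/(-8540066 - 88*(275/2 + 12)) = 1/(-8540066 - 88*299/2) = 1/(-8540066 - 13156) = 1/(-8553222) = -1/8553222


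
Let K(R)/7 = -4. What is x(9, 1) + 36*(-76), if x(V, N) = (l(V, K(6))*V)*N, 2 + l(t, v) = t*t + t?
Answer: -1944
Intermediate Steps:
K(R) = -28 (K(R) = 7*(-4) = -28)
l(t, v) = -2 + t + t**2 (l(t, v) = -2 + (t*t + t) = -2 + (t**2 + t) = -2 + (t + t**2) = -2 + t + t**2)
x(V, N) = N*V*(-2 + V + V**2) (x(V, N) = ((-2 + V + V**2)*V)*N = (V*(-2 + V + V**2))*N = N*V*(-2 + V + V**2))
x(9, 1) + 36*(-76) = 1*9*(-2 + 9 + 9**2) + 36*(-76) = 1*9*(-2 + 9 + 81) - 2736 = 1*9*88 - 2736 = 792 - 2736 = -1944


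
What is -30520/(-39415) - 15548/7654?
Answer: -37922434/30168241 ≈ -1.2570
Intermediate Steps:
-30520/(-39415) - 15548/7654 = -30520*(-1/39415) - 15548*1/7654 = 6104/7883 - 7774/3827 = -37922434/30168241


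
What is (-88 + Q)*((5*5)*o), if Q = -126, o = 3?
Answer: -16050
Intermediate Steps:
(-88 + Q)*((5*5)*o) = (-88 - 126)*((5*5)*3) = -5350*3 = -214*75 = -16050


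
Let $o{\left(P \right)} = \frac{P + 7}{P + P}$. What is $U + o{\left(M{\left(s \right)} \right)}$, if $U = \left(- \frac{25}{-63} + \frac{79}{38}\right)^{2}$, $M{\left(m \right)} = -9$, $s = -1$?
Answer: $\frac{35766133}{5731236} \approx 6.2406$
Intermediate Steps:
$o{\left(P \right)} = \frac{7 + P}{2 P}$
$U = \frac{35129329}{5731236}$ ($U = \left(\left(-25\right) \left(- \frac{1}{63}\right) + 79 \cdot \frac{1}{38}\right)^{2} = \left(\frac{25}{63} + \frac{79}{38}\right)^{2} = \left(\frac{5927}{2394}\right)^{2} = \frac{35129329}{5731236} \approx 6.1294$)
$U + o{\left(M{\left(s \right)} \right)} = \frac{35129329}{5731236} + \frac{7 - 9}{2 \left(-9\right)} = \frac{35129329}{5731236} + \frac{1}{2} \left(- \frac{1}{9}\right) \left(-2\right) = \frac{35129329}{5731236} + \frac{1}{9} = \frac{35766133}{5731236}$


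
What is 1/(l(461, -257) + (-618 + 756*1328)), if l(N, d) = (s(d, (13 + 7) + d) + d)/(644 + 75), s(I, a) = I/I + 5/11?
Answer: 7909/7935492339 ≈ 9.9666e-7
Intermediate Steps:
s(I, a) = 16/11 (s(I, a) = 1 + 5*(1/11) = 1 + 5/11 = 16/11)
l(N, d) = 16/7909 + d/719 (l(N, d) = (16/11 + d)/(644 + 75) = (16/11 + d)/719 = (16/11 + d)*(1/719) = 16/7909 + d/719)
1/(l(461, -257) + (-618 + 756*1328)) = 1/((16/7909 + (1/719)*(-257)) + (-618 + 756*1328)) = 1/((16/7909 - 257/719) + (-618 + 1003968)) = 1/(-2811/7909 + 1003350) = 1/(7935492339/7909) = 7909/7935492339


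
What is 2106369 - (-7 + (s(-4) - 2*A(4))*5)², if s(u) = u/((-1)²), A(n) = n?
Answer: 2101880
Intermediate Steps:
s(u) = u (s(u) = u/1 = u*1 = u)
2106369 - (-7 + (s(-4) - 2*A(4))*5)² = 2106369 - (-7 + (-4 - 2*4)*5)² = 2106369 - (-7 + (-4 - 8)*5)² = 2106369 - (-7 - 12*5)² = 2106369 - (-7 - 60)² = 2106369 - 1*(-67)² = 2106369 - 1*4489 = 2106369 - 4489 = 2101880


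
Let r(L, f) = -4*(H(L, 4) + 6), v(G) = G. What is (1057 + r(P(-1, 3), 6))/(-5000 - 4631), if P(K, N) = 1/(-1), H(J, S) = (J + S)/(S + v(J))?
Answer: -1029/9631 ≈ -0.10684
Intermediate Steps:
H(J, S) = 1 (H(J, S) = (J + S)/(S + J) = (J + S)/(J + S) = 1)
P(K, N) = -1
r(L, f) = -28 (r(L, f) = -4*(1 + 6) = -4*7 = -28)
(1057 + r(P(-1, 3), 6))/(-5000 - 4631) = (1057 - 28)/(-5000 - 4631) = 1029/(-9631) = 1029*(-1/9631) = -1029/9631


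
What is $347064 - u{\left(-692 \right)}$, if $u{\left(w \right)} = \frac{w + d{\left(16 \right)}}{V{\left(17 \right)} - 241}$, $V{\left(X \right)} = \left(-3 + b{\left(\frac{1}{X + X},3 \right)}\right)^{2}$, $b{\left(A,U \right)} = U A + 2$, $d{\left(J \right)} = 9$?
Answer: $\frac{96356324092}{277635} \approx 3.4706 \cdot 10^{5}$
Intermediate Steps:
$b{\left(A,U \right)} = 2 + A U$ ($b{\left(A,U \right)} = A U + 2 = 2 + A U$)
$V{\left(X \right)} = \left(-1 + \frac{3}{2 X}\right)^{2}$ ($V{\left(X \right)} = \left(-3 + \left(2 + \frac{1}{X + X} 3\right)\right)^{2} = \left(-3 + \left(2 + \frac{1}{2 X} 3\right)\right)^{2} = \left(-3 + \left(2 + \frac{3}{2 X}\right)\right)^{2} = \left(-1 + \frac{3}{2 X}\right)^{2}$)
$u{\left(w \right)} = - \frac{3468}{92545} - \frac{1156 w}{277635}$ ($u{\left(w \right)} = \frac{w + 9}{\frac{\left(3 - 34\right)^{2}}{4 \cdot 289} - 241} = \frac{9 + w}{\frac{1}{4} \cdot \frac{1}{289} \left(3 - 34\right)^{2} - 241} = \frac{9 + w}{\frac{1}{4} \cdot \frac{1}{289} \left(-31\right)^{2} - 241} = \frac{9 + w}{\frac{1}{4} \cdot \frac{1}{289} \cdot 961 - 241} = \frac{9 + w}{\frac{961}{1156} - 241} = \frac{9 + w}{- \frac{277635}{1156}} = \left(9 + w\right) \left(- \frac{1156}{277635}\right) = - \frac{3468}{92545} - \frac{1156 w}{277635}$)
$347064 - u{\left(-692 \right)} = 347064 - \left(- \frac{3468}{92545} - - \frac{799952}{277635}\right) = 347064 - \left(- \frac{3468}{92545} + \frac{799952}{277635}\right) = 347064 - \frac{789548}{277635} = \frac{96356324092}{277635}$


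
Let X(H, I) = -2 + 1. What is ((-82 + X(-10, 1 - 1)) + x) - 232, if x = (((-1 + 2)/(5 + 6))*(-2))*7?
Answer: -3479/11 ≈ -316.27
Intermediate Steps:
X(H, I) = -1
x = -14/11 (x = ((1/11)*(-2))*7 = -2/11*7 = -14/11 ≈ -1.2727)
((-82 + X(-10, 1 - 1)) + x) - 232 = ((-82 - 1) - 14/11) - 232 = (-83 - 14/11) - 232 = -927/11 - 232 = -3479/11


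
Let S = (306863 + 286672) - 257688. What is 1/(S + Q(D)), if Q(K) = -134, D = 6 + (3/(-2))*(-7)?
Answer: 1/335713 ≈ 2.9787e-6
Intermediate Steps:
S = 335847 (S = 593535 - 257688 = 335847)
D = 33/2 (D = 6 + (3*(-1/2))*(-7) = 6 - 3/2*(-7) = 6 + 21/2 = 33/2 ≈ 16.500)
1/(S + Q(D)) = 1/(335847 - 134) = 1/335713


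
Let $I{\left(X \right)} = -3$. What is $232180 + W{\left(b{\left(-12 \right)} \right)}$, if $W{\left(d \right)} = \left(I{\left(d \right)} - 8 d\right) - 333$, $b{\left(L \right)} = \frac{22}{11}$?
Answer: $231828$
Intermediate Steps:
$b{\left(L \right)} = 2$ ($b{\left(L \right)} = 22 \cdot \frac{1}{11} = 2$)
$W{\left(d \right)} = -336 - 8 d$ ($W{\left(d \right)} = \left(-3 - 8 d\right) - 333 = -336 - 8 d$)
$232180 + W{\left(b{\left(-12 \right)} \right)} = 232180 - 352 = 231828$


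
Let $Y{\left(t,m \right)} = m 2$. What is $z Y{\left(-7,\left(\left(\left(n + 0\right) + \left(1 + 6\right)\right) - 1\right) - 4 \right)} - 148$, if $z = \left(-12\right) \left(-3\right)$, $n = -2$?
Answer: $-148$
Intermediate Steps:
$Y{\left(t,m \right)} = 2 m$
$z = 36$
$z Y{\left(-7,\left(\left(\left(n + 0\right) + \left(1 + 6\right)\right) - 1\right) - 4 \right)} - 148 = 36 \cdot 2 \left(\left(\left(\left(-2 + 0\right) + \left(1 + 6\right)\right) - 1\right) - 4\right) - 148 = 36 \cdot 2 \left(\left(\left(-2 + 7\right) - 1\right) - 4\right) - 148 = 36 \cdot 2 \left(\left(5 - 1\right) - 4\right) - 148 = 36 \cdot 2 \left(4 - 4\right) - 148 = 36 \cdot 2 \cdot 0 - 148 = 36 \cdot 0 - 148 = 0 - 148 = -148$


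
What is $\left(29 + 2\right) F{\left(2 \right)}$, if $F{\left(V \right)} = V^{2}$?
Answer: $124$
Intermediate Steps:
$\left(29 + 2\right) F{\left(2 \right)} = \left(29 + 2\right) 2^{2} = 31 \cdot 4 = 124$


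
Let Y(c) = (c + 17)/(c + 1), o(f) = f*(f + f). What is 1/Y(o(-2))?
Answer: 9/25 ≈ 0.36000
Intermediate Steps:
o(f) = 2*f² (o(f) = f*(2*f) = 2*f²)
Y(c) = (17 + c)/(1 + c)
1/Y(o(-2)) = 1/((17 + 2*(-2)²)/(1 + 2*(-2)²)) = 1/((17 + 2*4)/(1 + 2*4)) = 1/((17 + 8)/(1 + 8)) = 1/(25/9) = 9/25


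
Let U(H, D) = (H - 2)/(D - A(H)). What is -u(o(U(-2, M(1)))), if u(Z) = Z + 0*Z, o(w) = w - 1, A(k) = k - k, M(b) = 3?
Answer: 7/3 ≈ 2.3333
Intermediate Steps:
A(k) = 0
U(H, D) = (-2 + H)/D (U(H, D) = (H - 2)/(D - 1*0) = (-2 + H)/(D + 0) = (-2 + H)/D)
o(w) = -1 + w
u(Z) = Z (u(Z) = Z + 0 = Z)
-u(o(U(-2, M(1)))) = -(-1 + (-2 - 2)/3) = -(-1 + (⅓)*(-4)) = -(-1 - 4/3) = -1*(-7/3) = 7/3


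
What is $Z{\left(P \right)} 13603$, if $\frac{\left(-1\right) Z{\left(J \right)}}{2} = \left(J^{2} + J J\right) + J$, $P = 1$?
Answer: $-81618$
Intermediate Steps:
$Z{\left(J \right)} = - 4 J^{2} - 2 J$ ($Z{\left(J \right)} = - 2 \left(\left(J^{2} + J J\right) + J\right) = - 2 \left(\left(J^{2} + J^{2}\right) + J\right) = - 2 \left(2 J^{2} + J\right) = - 2 \left(J + 2 J^{2}\right) = - 4 J^{2} - 2 J$)
$Z{\left(P \right)} 13603 = \left(-2\right) 1 \left(1 + 2 \cdot 1\right) 13603 = \left(-2\right) 1 \left(1 + 2\right) 13603 = \left(-2\right) 1 \cdot 3 \cdot 13603 = \left(-6\right) 13603 = -81618$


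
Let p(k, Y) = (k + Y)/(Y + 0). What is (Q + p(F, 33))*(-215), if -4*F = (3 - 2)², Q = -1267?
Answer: 35929295/132 ≈ 2.7219e+5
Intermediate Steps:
F = -¼ (F = -(3 - 2)²/4 = -¼*1² = -¼*1 = -¼ ≈ -0.25000)
p(k, Y) = (Y + k)/Y
(Q + p(F, 33))*(-215) = (-1267 + (33 - ¼)/33)*(-215) = (-1267 + (1/33)*(131/4))*(-215) = (-1267 + 131/132)*(-215) = -167113/132*(-215) = 35929295/132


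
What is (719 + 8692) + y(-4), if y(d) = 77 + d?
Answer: 9484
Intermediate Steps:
(719 + 8692) + y(-4) = (719 + 8692) + (77 - 4) = 9411 + 73 = 9484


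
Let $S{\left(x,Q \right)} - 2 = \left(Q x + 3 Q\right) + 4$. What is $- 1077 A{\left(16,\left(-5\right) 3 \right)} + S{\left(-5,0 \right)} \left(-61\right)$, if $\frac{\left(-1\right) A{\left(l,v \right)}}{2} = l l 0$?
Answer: $-366$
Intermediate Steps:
$S{\left(x,Q \right)} = 6 + 3 Q + Q x$ ($S{\left(x,Q \right)} = 2 + \left(\left(Q x + 3 Q\right) + 4\right) = 2 + \left(\left(3 Q + Q x\right) + 4\right) = 2 + \left(4 + 3 Q + Q x\right) = 6 + 3 Q + Q x$)
$A{\left(l,v \right)} = 0$ ($A{\left(l,v \right)} = - 2 l l 0 = - 2 l^{2} \cdot 0 = \left(-2\right) 0 = 0$)
$- 1077 A{\left(16,\left(-5\right) 3 \right)} + S{\left(-5,0 \right)} \left(-61\right) = \left(-1077\right) 0 + \left(6 + 3 \cdot 0 + 0 \left(-5\right)\right) \left(-61\right) = 0 + \left(6 + 0 + 0\right) \left(-61\right) = 0 + 6 \left(-61\right) = 0 - 366 = -366$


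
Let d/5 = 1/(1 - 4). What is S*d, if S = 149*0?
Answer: 0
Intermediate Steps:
S = 0
d = -5/3 (d = 5/(1 - 4) = 5/(-3) = 5*(-⅓) = -5/3 ≈ -1.6667)
S*d = 0*(-5/3) = 0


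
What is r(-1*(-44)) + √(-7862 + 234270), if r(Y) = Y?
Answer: 44 + 2*√56602 ≈ 519.82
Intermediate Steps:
r(-1*(-44)) + √(-7862 + 234270) = -1*(-44) + √(-7862 + 234270) = 44 + √226408 = 44 + 2*√56602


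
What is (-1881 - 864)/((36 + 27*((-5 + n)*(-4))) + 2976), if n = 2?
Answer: -915/1112 ≈ -0.82284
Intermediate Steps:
(-1881 - 864)/((36 + 27*((-5 + n)*(-4))) + 2976) = (-1881 - 864)/((36 + 27*((-5 + 2)*(-4))) + 2976) = -2745/((36 + 27*(-3*(-4))) + 2976) = -2745/((36 + 27*12) + 2976) = -2745/((36 + 324) + 2976) = -2745/(360 + 2976) = -2745/3336 = -2745*1/3336 = -915/1112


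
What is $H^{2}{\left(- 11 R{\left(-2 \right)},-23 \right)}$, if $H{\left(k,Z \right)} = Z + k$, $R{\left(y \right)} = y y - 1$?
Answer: $3136$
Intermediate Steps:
$R{\left(y \right)} = -1 + y^{2}$ ($R{\left(y \right)} = y^{2} - 1 = -1 + y^{2}$)
$H^{2}{\left(- 11 R{\left(-2 \right)},-23 \right)} = \left(-23 - 11 \left(-1 + \left(-2\right)^{2}\right)\right)^{2} = \left(-23 - 11 \left(-1 + 4\right)\right)^{2} = \left(-23 - 33\right)^{2} = \left(-56\right)^{2} = 3136$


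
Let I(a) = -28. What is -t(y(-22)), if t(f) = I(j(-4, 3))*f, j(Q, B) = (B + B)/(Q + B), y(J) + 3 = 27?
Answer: 672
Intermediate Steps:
y(J) = 24 (y(J) = -3 + 27 = 24)
j(Q, B) = 2*B/(B + Q) (j(Q, B) = (2*B)/(B + Q) = 2*B/(B + Q))
t(f) = -28*f
-t(y(-22)) = -(-28)*24 = -1*(-672) = 672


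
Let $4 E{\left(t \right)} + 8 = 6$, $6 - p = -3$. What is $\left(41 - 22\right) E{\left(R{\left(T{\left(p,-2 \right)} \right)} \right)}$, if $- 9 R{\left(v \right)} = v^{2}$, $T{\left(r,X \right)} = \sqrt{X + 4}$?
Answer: $- \frac{19}{2} \approx -9.5$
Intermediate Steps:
$p = 9$ ($p = 6 - -3 = 6 + 3 = 9$)
$T{\left(r,X \right)} = \sqrt{4 + X}$
$R{\left(v \right)} = - \frac{v^{2}}{9}$
$E{\left(t \right)} = - \frac{1}{2}$ ($E{\left(t \right)} = -2 + \frac{1}{4} \cdot 6 = -2 + \frac{3}{2} = - \frac{1}{2}$)
$\left(41 - 22\right) E{\left(R{\left(T{\left(p,-2 \right)} \right)} \right)} = \left(41 - 22\right) \left(- \frac{1}{2}\right) = 19 \left(- \frac{1}{2}\right) = - \frac{19}{2}$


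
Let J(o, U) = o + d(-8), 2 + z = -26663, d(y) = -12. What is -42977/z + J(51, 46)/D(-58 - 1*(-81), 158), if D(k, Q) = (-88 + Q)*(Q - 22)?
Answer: 16407239/10154032 ≈ 1.6158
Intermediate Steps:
D(k, Q) = (-88 + Q)*(-22 + Q)
z = -26665 (z = -2 - 26663 = -26665)
J(o, U) = -12 + o (J(o, U) = o - 12 = -12 + o)
-42977/z + J(51, 46)/D(-58 - 1*(-81), 158) = -42977/(-26665) + (-12 + 51)/(1936 + 158**2 - 110*158) = -42977*(-1/26665) + 39/(1936 + 24964 - 17380) = 42977/26665 + 39/9520 = 16407239/10154032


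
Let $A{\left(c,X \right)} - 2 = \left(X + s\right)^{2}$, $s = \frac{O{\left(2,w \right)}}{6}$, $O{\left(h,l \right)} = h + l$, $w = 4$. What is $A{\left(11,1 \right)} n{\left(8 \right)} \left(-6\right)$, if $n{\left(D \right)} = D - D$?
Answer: $0$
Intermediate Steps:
$s = 1$ ($s = \frac{2 + 4}{6} = 6 \cdot \frac{1}{6} = 1$)
$n{\left(D \right)} = 0$
$A{\left(c,X \right)} = 2 + \left(1 + X\right)^{2}$ ($A{\left(c,X \right)} = 2 + \left(X + 1\right)^{2} = 2 + \left(1 + X\right)^{2}$)
$A{\left(11,1 \right)} n{\left(8 \right)} \left(-6\right) = \left(2 + \left(1 + 1\right)^{2}\right) 0 \left(-6\right) = \left(2 + 2^{2}\right) 0 \left(-6\right) = \left(2 + 4\right) 0 \left(-6\right) = 6 \cdot 0 \left(-6\right) = 0 \left(-6\right) = 0$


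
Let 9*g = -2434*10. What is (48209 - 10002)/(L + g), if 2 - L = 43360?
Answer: -343863/414562 ≈ -0.82946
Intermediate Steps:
L = -43358 (L = 2 - 1*43360 = 2 - 43360 = -43358)
g = -24340/9 (g = (-2434*10)/9 = (⅑)*(-24340) = -24340/9 ≈ -2704.4)
(48209 - 10002)/(L + g) = (48209 - 10002)/(-43358 - 24340/9) = 38207/(-414562/9) = 38207*(-9/414562) = -343863/414562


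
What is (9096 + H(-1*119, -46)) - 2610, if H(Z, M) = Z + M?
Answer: 6321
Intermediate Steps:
H(Z, M) = M + Z
(9096 + H(-1*119, -46)) - 2610 = (9096 + (-46 - 1*119)) - 2610 = (9096 + (-46 - 119)) - 2610 = (9096 - 165) - 2610 = 8931 - 2610 = 6321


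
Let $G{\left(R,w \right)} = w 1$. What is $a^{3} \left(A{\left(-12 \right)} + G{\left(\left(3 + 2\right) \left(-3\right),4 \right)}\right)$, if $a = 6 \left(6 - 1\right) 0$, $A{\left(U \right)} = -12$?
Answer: $0$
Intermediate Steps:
$G{\left(R,w \right)} = w$
$a = 0$ ($a = 6 \left(6 - 1\right) 0 = 6 \cdot 5 \cdot 0 = 30 \cdot 0 = 0$)
$a^{3} \left(A{\left(-12 \right)} + G{\left(\left(3 + 2\right) \left(-3\right),4 \right)}\right) = 0^{3} \left(-12 + 4\right) = 0 \left(-8\right) = 0$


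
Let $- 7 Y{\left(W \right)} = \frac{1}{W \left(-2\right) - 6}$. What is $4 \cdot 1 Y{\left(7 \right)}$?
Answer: $\frac{1}{35} \approx 0.028571$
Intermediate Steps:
$Y{\left(W \right)} = - \frac{1}{7 \left(-6 - 2 W\right)}$ ($Y{\left(W \right)} = - \frac{1}{7 \left(W \left(-2\right) - 6\right)} = - \frac{1}{7 \left(- 2 W - 6\right)} = - \frac{1}{7 \left(-6 - 2 W\right)}$)
$4 \cdot 1 Y{\left(7 \right)} = 4 \cdot 1 \frac{1}{14 \left(3 + 7\right)} = 4 \frac{1}{14 \cdot 10} = 4 \cdot \frac{1}{14} \cdot \frac{1}{10} = 4 \cdot \frac{1}{140} = \frac{1}{35}$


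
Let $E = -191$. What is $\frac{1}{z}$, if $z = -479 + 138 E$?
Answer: $- \frac{1}{26837} \approx -3.7262 \cdot 10^{-5}$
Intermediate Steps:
$z = -26837$ ($z = -479 + 138 \left(-191\right) = -479 - 26358 = -26837$)
$\frac{1}{z} = \frac{1}{-26837} = - \frac{1}{26837}$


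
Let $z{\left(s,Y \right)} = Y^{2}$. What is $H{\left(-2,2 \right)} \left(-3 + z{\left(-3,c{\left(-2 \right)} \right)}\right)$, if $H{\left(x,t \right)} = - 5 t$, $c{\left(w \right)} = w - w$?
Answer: $30$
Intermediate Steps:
$c{\left(w \right)} = 0$
$H{\left(-2,2 \right)} \left(-3 + z{\left(-3,c{\left(-2 \right)} \right)}\right) = \left(-5\right) 2 \left(-3 + 0^{2}\right) = - 10 \left(-3 + 0\right) = \left(-10\right) \left(-3\right) = 30$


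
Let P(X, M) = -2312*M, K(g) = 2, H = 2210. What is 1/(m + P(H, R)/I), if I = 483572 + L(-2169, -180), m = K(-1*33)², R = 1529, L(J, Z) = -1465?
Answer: -482107/1606620 ≈ -0.30008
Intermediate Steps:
m = 4 (m = 2² = 4)
I = 482107 (I = 483572 - 1465 = 482107)
1/(m + P(H, R)/I) = 1/(4 - 2312*1529/482107) = 1/(4 - 3535048*1/482107) = 1/(4 - 3535048/482107) = 1/(-1606620/482107) = -482107/1606620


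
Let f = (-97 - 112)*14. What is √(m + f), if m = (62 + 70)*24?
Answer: 11*√2 ≈ 15.556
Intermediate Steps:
m = 3168 (m = 132*24 = 3168)
f = -2926 (f = -209*14 = -2926)
√(m + f) = √(3168 - 2926) = √242 = 11*√2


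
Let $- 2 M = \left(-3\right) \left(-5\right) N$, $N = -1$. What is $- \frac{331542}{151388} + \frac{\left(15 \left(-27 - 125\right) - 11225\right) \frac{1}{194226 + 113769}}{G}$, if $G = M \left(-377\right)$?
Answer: $- \frac{57744649974007}{26367425462430} \approx -2.19$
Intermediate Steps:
$M = \frac{15}{2}$ ($M = - \frac{\left(-3\right) \left(-5\right) \left(-1\right)}{2} = - \frac{15 \left(-1\right)}{2} = \left(- \frac{1}{2}\right) \left(-15\right) = \frac{15}{2} \approx 7.5$)
$G = - \frac{5655}{2}$ ($G = \frac{15}{2} \left(-377\right) = - \frac{5655}{2} \approx -2827.5$)
$- \frac{331542}{151388} + \frac{\left(15 \left(-27 - 125\right) - 11225\right) \frac{1}{194226 + 113769}}{G} = - \frac{331542}{151388} + \frac{\left(15 \left(-27 - 125\right) - 11225\right) \frac{1}{194226 + 113769}}{- \frac{5655}{2}} = \left(-331542\right) \frac{1}{151388} + \frac{15 \left(-152\right) - 11225}{307995} \left(- \frac{2}{5655}\right) = - \frac{165771}{75694} + \left(-2280 - 11225\right) \frac{1}{307995} \left(- \frac{2}{5655}\right) = - \frac{165771}{75694} + \left(-13505\right) \frac{1}{307995} \left(- \frac{2}{5655}\right) = - \frac{165771}{75694} - - \frac{5402}{348342345} = - \frac{165771}{75694} + \frac{5402}{348342345} = - \frac{57744649974007}{26367425462430}$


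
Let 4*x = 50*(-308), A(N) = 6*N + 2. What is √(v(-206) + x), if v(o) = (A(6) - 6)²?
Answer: 3*I*√314 ≈ 53.16*I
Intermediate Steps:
A(N) = 2 + 6*N
x = -3850 (x = (50*(-308))/4 = (¼)*(-15400) = -3850)
v(o) = 1024 (v(o) = ((2 + 6*6) - 6)² = ((2 + 36) - 6)² = (38 - 6)² = 32² = 1024)
√(v(-206) + x) = √(1024 - 3850) = √(-2826) = 3*I*√314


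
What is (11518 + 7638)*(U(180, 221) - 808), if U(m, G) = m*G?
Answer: 746547632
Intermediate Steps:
U(m, G) = G*m
(11518 + 7638)*(U(180, 221) - 808) = (11518 + 7638)*(221*180 - 808) = 19156*(39780 - 808) = 19156*38972 = 746547632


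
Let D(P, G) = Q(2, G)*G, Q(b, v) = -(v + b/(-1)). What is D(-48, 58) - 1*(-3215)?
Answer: -33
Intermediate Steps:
Q(b, v) = b - v (Q(b, v) = -(v + b*(-1)) = -(v - b) = b - v)
D(P, G) = G*(2 - G) (D(P, G) = (2 - G)*G = G*(2 - G))
D(-48, 58) - 1*(-3215) = 58*(2 - 1*58) - 1*(-3215) = 58*(2 - 58) + 3215 = 58*(-56) + 3215 = -3248 + 3215 = -33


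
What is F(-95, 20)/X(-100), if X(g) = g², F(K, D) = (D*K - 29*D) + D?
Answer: -123/500 ≈ -0.24600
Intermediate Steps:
F(K, D) = -28*D + D*K (F(K, D) = (-29*D + D*K) + D = -28*D + D*K)
F(-95, 20)/X(-100) = (20*(-28 - 95))/((-100)²) = (20*(-123))/10000 = -2460*1/10000 = -123/500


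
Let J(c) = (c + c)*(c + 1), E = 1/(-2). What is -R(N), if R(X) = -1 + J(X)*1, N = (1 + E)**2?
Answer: 3/8 ≈ 0.37500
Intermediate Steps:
E = -1/2 ≈ -0.50000
J(c) = 2*c*(1 + c) (J(c) = (2*c)*(1 + c) = 2*c*(1 + c))
N = 1/4 (N = (1 - 1/2)**2 = (1/2)**2 = 1/4 ≈ 0.25000)
R(X) = -1 + 2*X*(1 + X) (R(X) = -1 + (2*X*(1 + X))*1 = -1 + 2*X*(1 + X))
-R(N) = -(-1 + 2*(1/4)*(1 + 1/4)) = -(-1 + 2*(1/4)*(5/4)) = -(-1 + 5/8) = -1*(-3/8) = 3/8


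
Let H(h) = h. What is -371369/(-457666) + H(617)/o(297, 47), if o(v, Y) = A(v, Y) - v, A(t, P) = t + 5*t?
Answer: 75805717/61784910 ≈ 1.2269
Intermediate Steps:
A(t, P) = 6*t
o(v, Y) = 5*v (o(v, Y) = 6*v - v = 5*v)
-371369/(-457666) + H(617)/o(297, 47) = -371369/(-457666) + 617/((5*297)) = -371369*(-1/457666) + 617/1485 = 371369/457666 + 617*(1/1485) = 371369/457666 + 617/1485 = 75805717/61784910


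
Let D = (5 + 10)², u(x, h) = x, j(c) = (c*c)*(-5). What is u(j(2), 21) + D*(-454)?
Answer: -102170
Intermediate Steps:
j(c) = -5*c² (j(c) = c²*(-5) = -5*c²)
D = 225 (D = 15² = 225)
u(j(2), 21) + D*(-454) = -5*2² + 225*(-454) = -5*4 - 102150 = -20 - 102150 = -102170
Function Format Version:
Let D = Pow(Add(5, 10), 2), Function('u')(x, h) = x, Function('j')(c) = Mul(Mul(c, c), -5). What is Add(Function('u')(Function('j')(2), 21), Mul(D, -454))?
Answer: -102170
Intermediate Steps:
Function('j')(c) = Mul(-5, Pow(c, 2)) (Function('j')(c) = Mul(Pow(c, 2), -5) = Mul(-5, Pow(c, 2)))
D = 225 (D = Pow(15, 2) = 225)
Add(Function('u')(Function('j')(2), 21), Mul(D, -454)) = Add(Mul(-5, Pow(2, 2)), Mul(225, -454)) = Add(Mul(-5, 4), -102150) = Add(-20, -102150) = -102170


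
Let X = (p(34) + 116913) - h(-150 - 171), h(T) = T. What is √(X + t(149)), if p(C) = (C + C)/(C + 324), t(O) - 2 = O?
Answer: 3*√417904319/179 ≈ 342.62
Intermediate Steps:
t(O) = 2 + O
p(C) = 2*C/(324 + C) (p(C) = (2*C)/(324 + C) = 2*C/(324 + C))
X = 20984920/179 (X = (2*34/(324 + 34) + 116913) - (-150 - 171) = (2*34/358 + 116913) - 1*(-321) = (2*34*(1/358) + 116913) + 321 = (34/179 + 116913) + 321 = 20927461/179 + 321 = 20984920/179 ≈ 1.1723e+5)
√(X + t(149)) = √(20984920/179 + (2 + 149)) = √(20984920/179 + 151) = √(21011949/179) = 3*√417904319/179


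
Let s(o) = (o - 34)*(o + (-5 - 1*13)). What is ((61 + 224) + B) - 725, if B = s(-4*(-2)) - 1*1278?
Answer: -1458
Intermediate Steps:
s(o) = (-34 + o)*(-18 + o) (s(o) = (-34 + o)*(o + (-5 - 13)) = (-34 + o)*(o - 18) = (-34 + o)*(-18 + o))
B = -1018 (B = (612 + (-4*(-2))**2 - (-208)*(-2)) - 1*1278 = (612 + 8**2 - 52*8) - 1278 = (612 + 64 - 416) - 1278 = 260 - 1278 = -1018)
((61 + 224) + B) - 725 = ((61 + 224) - 1018) - 725 = (285 - 1018) - 725 = -733 - 725 = -1458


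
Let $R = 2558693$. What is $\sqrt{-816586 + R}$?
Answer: $\sqrt{1742107} \approx 1319.9$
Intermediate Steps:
$\sqrt{-816586 + R} = \sqrt{-816586 + 2558693} = \sqrt{1742107}$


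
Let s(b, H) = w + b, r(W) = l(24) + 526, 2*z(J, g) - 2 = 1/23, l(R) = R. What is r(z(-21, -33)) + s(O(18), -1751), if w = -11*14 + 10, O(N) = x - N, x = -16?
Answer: 372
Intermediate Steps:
O(N) = -16 - N
w = -144 (w = -154 + 10 = -144)
z(J, g) = 47/46 (z(J, g) = 1 + (½)/23 = 1 + (½)*(1/23) = 1 + 1/46 = 47/46)
r(W) = 550 (r(W) = 24 + 526 = 550)
s(b, H) = -144 + b
r(z(-21, -33)) + s(O(18), -1751) = 550 + (-144 + (-16 - 1*18)) = 550 + (-144 + (-16 - 18)) = 550 + (-144 - 34) = 550 - 178 = 372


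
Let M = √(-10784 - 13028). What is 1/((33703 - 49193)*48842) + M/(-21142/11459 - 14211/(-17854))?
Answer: -1/756562580 - 409177972*I*√5953/214625419 ≈ -1.3218e-9 - 147.1*I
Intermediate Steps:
M = 2*I*√5953 (M = √(-23812) = 2*I*√5953 ≈ 154.31*I)
1/((33703 - 49193)*48842) + M/(-21142/11459 - 14211/(-17854)) = 1/((33703 - 49193)*48842) + (2*I*√5953)/(-21142/11459 - 14211/(-17854)) = (1/48842)/(-15490) + (2*I*√5953)/(-21142*1/11459 - 14211*(-1/17854)) = -1/15490*1/48842 + (2*I*√5953)/(-21142/11459 + 14211/17854) = -1/756562580 + (2*I*√5953)/(-214625419/204588986) = -1/756562580 + (2*I*√5953)*(-204588986/214625419) = -1/756562580 - 409177972*I*√5953/214625419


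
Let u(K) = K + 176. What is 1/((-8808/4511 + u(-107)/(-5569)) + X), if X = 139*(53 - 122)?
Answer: -25121759/240992153580 ≈ -0.00010424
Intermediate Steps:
u(K) = 176 + K
X = -9591 (X = 139*(-69) = -9591)
1/((-8808/4511 + u(-107)/(-5569)) + X) = 1/((-8808/4511 + (176 - 107)/(-5569)) - 9591) = 1/((-8808*1/4511 + 69*(-1/5569)) - 9591) = 1/((-8808/4511 - 69/5569) - 9591) = 1/(-49363011/25121759 - 9591) = 1/(-240992153580/25121759) = -25121759/240992153580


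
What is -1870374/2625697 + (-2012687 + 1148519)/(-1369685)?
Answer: -292779887094/3596377795445 ≈ -0.081410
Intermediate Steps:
-1870374/2625697 + (-2012687 + 1148519)/(-1369685) = -1870374*1/2625697 - 864168*(-1/1369685) = -1870374/2625697 + 864168/1369685 = -292779887094/3596377795445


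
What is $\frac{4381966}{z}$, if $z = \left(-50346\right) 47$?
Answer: $- \frac{2190983}{1183131} \approx -1.8519$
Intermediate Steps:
$z = -2366262$
$\frac{4381966}{z} = \frac{4381966}{-2366262} = 4381966 \left(- \frac{1}{2366262}\right) = - \frac{2190983}{1183131}$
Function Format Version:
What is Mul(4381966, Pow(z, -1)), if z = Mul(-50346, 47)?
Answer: Rational(-2190983, 1183131) ≈ -1.8519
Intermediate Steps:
z = -2366262
Mul(4381966, Pow(z, -1)) = Mul(4381966, Pow(-2366262, -1)) = Mul(4381966, Rational(-1, 2366262)) = Rational(-2190983, 1183131)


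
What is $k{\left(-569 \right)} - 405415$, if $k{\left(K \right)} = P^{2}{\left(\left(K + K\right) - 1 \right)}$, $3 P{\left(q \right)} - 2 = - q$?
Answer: $- \frac{2346854}{9} \approx -2.6076 \cdot 10^{5}$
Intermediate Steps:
$P{\left(q \right)} = \frac{2}{3} - \frac{q}{3}$ ($P{\left(q \right)} = \frac{2}{3} + \frac{\left(-1\right) q}{3} = \frac{2}{3} - \frac{q}{3}$)
$k{\left(K \right)} = \left(1 - \frac{2 K}{3}\right)^{2}$ ($k{\left(K \right)} = \left(\frac{2}{3} - \frac{\left(K + K\right) - 1}{3}\right)^{2} = \left(\frac{2}{3} - \frac{2 K - 1}{3}\right)^{2} = \left(\frac{2}{3} - \frac{-1 + 2 K}{3}\right)^{2} = \left(\frac{2}{3} - \left(- \frac{1}{3} + \frac{2 K}{3}\right)\right)^{2} = \left(1 - \frac{2 K}{3}\right)^{2}$)
$k{\left(-569 \right)} - 405415 = \frac{\left(-3 + 2 \left(-569\right)\right)^{2}}{9} - 405415 = \frac{\left(-3 - 1138\right)^{2}}{9} - 405415 = \frac{\left(-1141\right)^{2}}{9} - 405415 = \frac{1}{9} \cdot 1301881 - 405415 = \frac{1301881}{9} - 405415 = - \frac{2346854}{9}$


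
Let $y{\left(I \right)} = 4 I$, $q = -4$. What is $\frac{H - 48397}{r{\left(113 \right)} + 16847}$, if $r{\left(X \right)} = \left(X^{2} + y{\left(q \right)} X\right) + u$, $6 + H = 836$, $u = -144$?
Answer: $- \frac{3659}{2128} \approx -1.7195$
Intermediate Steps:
$H = 830$ ($H = -6 + 836 = 830$)
$r{\left(X \right)} = -144 + X^{2} - 16 X$ ($r{\left(X \right)} = \left(X^{2} + 4 \left(-4\right) X\right) - 144 = \left(X^{2} - 16 X\right) - 144 = -144 + X^{2} - 16 X$)
$\frac{H - 48397}{r{\left(113 \right)} + 16847} = \frac{830 - 48397}{\left(-144 + 113^{2} - 1808\right) + 16847} = - \frac{47567}{\left(-144 + 12769 - 1808\right) + 16847} = - \frac{47567}{10817 + 16847} = - \frac{47567}{27664} = \left(-47567\right) \frac{1}{27664} = - \frac{3659}{2128}$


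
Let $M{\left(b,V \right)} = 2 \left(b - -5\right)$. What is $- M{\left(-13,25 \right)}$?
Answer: $16$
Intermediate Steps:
$M{\left(b,V \right)} = 10 + 2 b$ ($M{\left(b,V \right)} = 2 \left(b + 5\right) = 2 \left(5 + b\right) = 10 + 2 b$)
$- M{\left(-13,25 \right)} = - (10 + 2 \left(-13\right)) = - (10 - 26) = \left(-1\right) \left(-16\right) = 16$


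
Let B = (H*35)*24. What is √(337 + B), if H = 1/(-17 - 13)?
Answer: √309 ≈ 17.578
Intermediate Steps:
H = -1/30 (H = 1/(-30) = -1/30 ≈ -0.033333)
B = -28 (B = -1/30*35*24 = -7/6*24 = -28)
√(337 + B) = √(337 - 28) = √309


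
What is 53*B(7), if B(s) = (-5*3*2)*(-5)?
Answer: 7950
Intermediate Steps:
B(s) = 150 (B(s) = -15*2*(-5) = -30*(-5) = 150)
53*B(7) = 53*150 = 7950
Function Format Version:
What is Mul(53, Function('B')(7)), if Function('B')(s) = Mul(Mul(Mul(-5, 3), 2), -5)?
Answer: 7950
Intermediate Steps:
Function('B')(s) = 150 (Function('B')(s) = Mul(Mul(-15, 2), -5) = Mul(-30, -5) = 150)
Mul(53, Function('B')(7)) = Mul(53, 150) = 7950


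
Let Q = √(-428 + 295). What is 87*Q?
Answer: 87*I*√133 ≈ 1003.3*I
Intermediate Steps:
Q = I*√133 (Q = √(-133) = I*√133 ≈ 11.533*I)
87*Q = 87*(I*√133) = 87*I*√133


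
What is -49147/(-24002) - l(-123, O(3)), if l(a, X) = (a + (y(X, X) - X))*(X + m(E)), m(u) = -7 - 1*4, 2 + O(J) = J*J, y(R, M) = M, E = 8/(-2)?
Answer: -11759837/24002 ≈ -489.95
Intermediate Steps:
E = -4 (E = 8*(-½) = -4)
O(J) = -2 + J² (O(J) = -2 + J*J = -2 + J²)
m(u) = -11 (m(u) = -7 - 4 = -11)
l(a, X) = a*(-11 + X) (l(a, X) = (a + (X - X))*(X - 11) = (a + 0)*(-11 + X) = a*(-11 + X))
-49147/(-24002) - l(-123, O(3)) = -49147/(-24002) - (-123)*(-11 + (-2 + 3²)) = -49147*(-1/24002) - (-123)*(-11 + (-2 + 9)) = 49147/24002 - (-123)*(-11 + 7) = 49147/24002 - (-123)*(-4) = 49147/24002 - 1*492 = 49147/24002 - 492 = -11759837/24002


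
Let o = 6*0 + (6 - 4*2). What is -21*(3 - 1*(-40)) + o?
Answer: -905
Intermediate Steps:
o = -2 (o = 0 + (6 - 8) = 0 - 2 = -2)
-21*(3 - 1*(-40)) + o = -21*(3 - 1*(-40)) - 2 = -21*(3 + 40) - 2 = -21*43 - 2 = -903 - 2 = -905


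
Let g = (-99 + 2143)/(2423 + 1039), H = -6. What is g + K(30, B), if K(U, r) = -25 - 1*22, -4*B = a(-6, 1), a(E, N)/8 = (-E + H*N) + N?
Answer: -80335/1731 ≈ -46.410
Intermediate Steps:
g = 1022/1731 (g = 2044/3462 = 2044*(1/3462) = 1022/1731 ≈ 0.59041)
a(E, N) = -40*N - 8*E (a(E, N) = 8*((-E - 6*N) + N) = 8*(-E - 5*N) = -40*N - 8*E)
B = -2 (B = -(-40*1 - 8*(-6))/4 = -(-40 + 48)/4 = -1/4*8 = -2)
K(U, r) = -47 (K(U, r) = -25 - 22 = -47)
g + K(30, B) = 1022/1731 - 47 = -80335/1731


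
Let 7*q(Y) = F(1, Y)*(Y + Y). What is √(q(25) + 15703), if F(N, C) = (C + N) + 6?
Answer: √780647/7 ≈ 126.22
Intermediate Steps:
F(N, C) = 6 + C + N
q(Y) = 2*Y*(7 + Y)/7 (q(Y) = ((6 + Y + 1)*(Y + Y))/7 = ((7 + Y)*(2*Y))/7 = (2*Y*(7 + Y))/7 = 2*Y*(7 + Y)/7)
√(q(25) + 15703) = √((2/7)*25*(7 + 25) + 15703) = √((2/7)*25*32 + 15703) = √(1600/7 + 15703) = √(111521/7) = √780647/7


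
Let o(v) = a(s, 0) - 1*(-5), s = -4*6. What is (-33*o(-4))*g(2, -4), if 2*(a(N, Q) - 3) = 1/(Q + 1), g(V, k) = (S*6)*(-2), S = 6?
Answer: 20196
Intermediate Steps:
s = -24
g(V, k) = -72 (g(V, k) = (6*6)*(-2) = 36*(-2) = -72)
a(N, Q) = 3 + 1/(2*(1 + Q)) (a(N, Q) = 3 + 1/(2*(Q + 1)) = 3 + 1/(2*(1 + Q)))
o(v) = 17/2 (o(v) = (7 + 6*0)/(2*(1 + 0)) - 1*(-5) = (1/2)*(7 + 0)/1 + 5 = (1/2)*1*7 + 5 = 7/2 + 5 = 17/2)
(-33*o(-4))*g(2, -4) = -33*17/2*(-72) = -561/2*(-72) = 20196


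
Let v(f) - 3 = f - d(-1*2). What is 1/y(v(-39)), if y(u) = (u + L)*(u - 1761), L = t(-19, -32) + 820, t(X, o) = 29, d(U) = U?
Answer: -1/1462925 ≈ -6.8356e-7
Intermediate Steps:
v(f) = 5 + f (v(f) = 3 + (f - (-1)*2) = 3 + (f - 1*(-2)) = 3 + (f + 2) = 3 + (2 + f) = 5 + f)
L = 849 (L = 29 + 820 = 849)
y(u) = (-1761 + u)*(849 + u) (y(u) = (u + 849)*(u - 1761) = (849 + u)*(-1761 + u) = (-1761 + u)*(849 + u))
1/y(v(-39)) = 1/(-1495089 + (5 - 39)² - 912*(5 - 39)) = 1/(-1495089 + (-34)² - 912*(-34)) = 1/(-1495089 + 1156 + 31008) = 1/(-1462925) = -1/1462925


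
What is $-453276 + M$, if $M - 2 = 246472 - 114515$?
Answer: $-321317$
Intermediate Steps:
$M = 131959$ ($M = 2 + \left(246472 - 114515\right) = 2 + 131957 = 131959$)
$-453276 + M = -453276 + 131959 = -321317$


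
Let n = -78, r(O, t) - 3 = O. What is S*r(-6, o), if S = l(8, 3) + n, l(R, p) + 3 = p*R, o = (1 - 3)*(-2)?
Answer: 171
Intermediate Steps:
o = 4 (o = -2*(-2) = 4)
r(O, t) = 3 + O
l(R, p) = -3 + R*p (l(R, p) = -3 + p*R = -3 + R*p)
S = -57 (S = (-3 + 8*3) - 78 = (-3 + 24) - 78 = 21 - 78 = -57)
S*r(-6, o) = -57*(3 - 6) = -57*(-3) = 171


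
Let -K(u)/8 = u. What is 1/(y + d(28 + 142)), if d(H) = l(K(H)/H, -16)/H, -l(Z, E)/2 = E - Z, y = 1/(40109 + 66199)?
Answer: 9036180/850549 ≈ 10.624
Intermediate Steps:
y = 1/106308 ≈ 9.4066e-6
K(u) = -8*u
l(Z, E) = -2*E + 2*Z (l(Z, E) = -2*(E - Z) = -2*E + 2*Z)
d(H) = 16/H (d(H) = (-2*(-16) + 2*((-8*H)/H))/H = (32 + 2*(-8))/H = (32 - 16)/H = 16/H)
1/(y + d(28 + 142)) = 1/(1/106308 + 16/(28 + 142)) = 1/(1/106308 + 16/170) = 1/(1/106308 + 16*(1/170)) = 1/(1/106308 + 8/85) = 1/(850549/9036180) = 9036180/850549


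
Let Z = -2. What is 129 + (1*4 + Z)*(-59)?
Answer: 11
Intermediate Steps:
129 + (1*4 + Z)*(-59) = 129 + (1*4 - 2)*(-59) = 129 + (4 - 2)*(-59) = 129 + 2*(-59) = 129 - 118 = 11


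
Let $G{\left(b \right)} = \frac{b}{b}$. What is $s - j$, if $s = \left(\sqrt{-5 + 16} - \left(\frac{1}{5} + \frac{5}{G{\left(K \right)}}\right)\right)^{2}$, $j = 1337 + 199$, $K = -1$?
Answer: $- \frac{37449}{25} - \frac{52 \sqrt{11}}{5} \approx -1532.5$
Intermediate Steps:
$G{\left(b \right)} = 1$
$j = 1536$
$s = \left(- \frac{26}{5} + \sqrt{11}\right)^{2}$ ($s = \left(\sqrt{-5 + 16} - \left(5 + \frac{1}{5}\right)\right)^{2} = \left(\sqrt{11} - \frac{26}{5}\right)^{2} = \left(- \frac{26}{5} + \sqrt{11}\right)^{2} \approx 3.5471$)
$s - j = \left(\frac{951}{25} - \frac{52 \sqrt{11}}{5}\right) - 1536 = - \frac{37449}{25} - \frac{52 \sqrt{11}}{5}$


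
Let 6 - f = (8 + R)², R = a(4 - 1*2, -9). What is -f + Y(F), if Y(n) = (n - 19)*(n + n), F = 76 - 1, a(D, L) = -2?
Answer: 8430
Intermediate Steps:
R = -2
f = -30 (f = 6 - (8 - 2)² = 6 - 1*6² = 6 - 1*36 = 6 - 36 = -30)
F = 75
Y(n) = 2*n*(-19 + n) (Y(n) = (-19 + n)*(2*n) = 2*n*(-19 + n))
-f + Y(F) = -1*(-30) + 2*75*(-19 + 75) = 30 + 2*75*56 = 30 + 8400 = 8430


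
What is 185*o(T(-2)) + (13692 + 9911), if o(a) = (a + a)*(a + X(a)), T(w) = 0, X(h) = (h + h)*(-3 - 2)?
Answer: 23603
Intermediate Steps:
X(h) = -10*h (X(h) = (2*h)*(-5) = -10*h)
o(a) = -18*a² (o(a) = (a + a)*(a - 10*a) = (2*a)*(-9*a) = -18*a²)
185*o(T(-2)) + (13692 + 9911) = 185*(-18*0²) + (13692 + 9911) = 185*(-18*0) + 23603 = 185*0 + 23603 = 0 + 23603 = 23603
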